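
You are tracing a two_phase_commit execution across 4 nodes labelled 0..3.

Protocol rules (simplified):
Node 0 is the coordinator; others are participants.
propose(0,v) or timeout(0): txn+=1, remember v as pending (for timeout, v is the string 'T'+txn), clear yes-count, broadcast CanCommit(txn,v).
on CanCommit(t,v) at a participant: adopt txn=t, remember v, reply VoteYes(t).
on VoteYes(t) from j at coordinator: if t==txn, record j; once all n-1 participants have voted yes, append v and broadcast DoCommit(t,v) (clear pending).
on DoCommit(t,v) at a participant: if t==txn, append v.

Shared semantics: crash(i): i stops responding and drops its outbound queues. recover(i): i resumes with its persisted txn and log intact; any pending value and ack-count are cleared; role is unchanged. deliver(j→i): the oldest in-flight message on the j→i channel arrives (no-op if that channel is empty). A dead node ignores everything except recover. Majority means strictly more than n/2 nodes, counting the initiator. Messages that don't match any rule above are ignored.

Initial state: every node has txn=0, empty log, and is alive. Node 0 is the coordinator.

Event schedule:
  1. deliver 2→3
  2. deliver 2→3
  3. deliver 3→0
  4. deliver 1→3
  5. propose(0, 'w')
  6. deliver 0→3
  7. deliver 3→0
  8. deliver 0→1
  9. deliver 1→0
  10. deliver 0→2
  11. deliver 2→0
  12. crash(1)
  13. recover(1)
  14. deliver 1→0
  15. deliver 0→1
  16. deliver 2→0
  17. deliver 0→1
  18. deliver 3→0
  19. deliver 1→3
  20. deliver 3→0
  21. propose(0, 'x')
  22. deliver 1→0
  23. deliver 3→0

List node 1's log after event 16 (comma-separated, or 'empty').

after 1 — deliver 2→3: ·
after 2 — deliver 2→3: ·
after 3 — deliver 3→0: ·
after 4 — deliver 1→3: ·
after 5 — propose(0,'w'): n0:coor/t1/[-]
after 6 — deliver 0→3: n3:part/t1/[-]
after 7 — deliver 3→0: ·
after 8 — deliver 0→1: n1:part/t1/[-]
after 9 — deliver 1→0: ·
after 10 — deliver 0→2: n2:part/t1/[-]
after 11 — deliver 2→0: n0:coor/t1/[w]
after 12 — crash(1): n1:✗part/t1/[-]
after 13 — recover(1): n1:part/t1/[-]
after 14 — deliver 1→0: ·
after 15 — deliver 0→1: n1:part/t1/[w]
after 16 — deliver 2→0: ·

w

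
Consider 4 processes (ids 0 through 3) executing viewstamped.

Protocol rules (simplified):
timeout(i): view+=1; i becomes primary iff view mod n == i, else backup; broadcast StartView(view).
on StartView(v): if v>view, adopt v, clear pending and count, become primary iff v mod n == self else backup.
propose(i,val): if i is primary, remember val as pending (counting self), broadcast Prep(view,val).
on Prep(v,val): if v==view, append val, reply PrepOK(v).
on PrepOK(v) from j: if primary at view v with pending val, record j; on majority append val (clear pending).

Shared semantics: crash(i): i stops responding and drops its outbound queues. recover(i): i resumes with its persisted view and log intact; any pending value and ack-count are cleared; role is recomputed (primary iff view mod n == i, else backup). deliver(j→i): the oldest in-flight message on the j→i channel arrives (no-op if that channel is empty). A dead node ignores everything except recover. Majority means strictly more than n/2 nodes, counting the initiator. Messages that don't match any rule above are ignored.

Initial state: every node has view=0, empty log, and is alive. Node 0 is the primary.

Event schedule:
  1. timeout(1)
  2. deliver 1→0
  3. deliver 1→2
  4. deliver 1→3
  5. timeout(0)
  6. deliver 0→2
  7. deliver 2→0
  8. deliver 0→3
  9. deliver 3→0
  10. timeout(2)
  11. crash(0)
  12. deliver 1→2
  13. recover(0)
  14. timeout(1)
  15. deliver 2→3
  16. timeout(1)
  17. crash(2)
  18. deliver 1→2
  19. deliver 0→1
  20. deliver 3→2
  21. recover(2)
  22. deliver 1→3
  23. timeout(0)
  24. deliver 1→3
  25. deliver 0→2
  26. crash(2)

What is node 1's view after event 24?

e1 timeout(1): 1[prim,v=1,-]
e2 deliver 1→0: 0[back,v=1,-]
e3 deliver 1→2: 2[back,v=1,-]
e4 deliver 1→3: 3[back,v=1,-]
e5 timeout(0): 0[back,v=2,-]
e6 deliver 0→2: 2[prim,v=2,-]
e7 deliver 2→0: ·
e8 deliver 0→3: 3[back,v=2,-]
e9 deliver 3→0: ·
e10 timeout(2): 2[back,v=3,-]
e11 crash(0): 0[✗back,v=2,-]
e12 deliver 1→2: ·
e13 recover(0): 0[back,v=2,-]
e14 timeout(1): 1[back,v=2,-]
e15 deliver 2→3: 3[prim,v=3,-]
e16 timeout(1): 1[back,v=3,-]
e17 crash(2): 2[✗back,v=3,-]
e18 deliver 1→2: ·
e19 deliver 0→1: ·
e20 deliver 3→2: ·
e21 recover(2): 2[back,v=3,-]
e22 deliver 1→3: ·
e23 timeout(0): 0[back,v=3,-]
e24 deliver 1→3: ·

3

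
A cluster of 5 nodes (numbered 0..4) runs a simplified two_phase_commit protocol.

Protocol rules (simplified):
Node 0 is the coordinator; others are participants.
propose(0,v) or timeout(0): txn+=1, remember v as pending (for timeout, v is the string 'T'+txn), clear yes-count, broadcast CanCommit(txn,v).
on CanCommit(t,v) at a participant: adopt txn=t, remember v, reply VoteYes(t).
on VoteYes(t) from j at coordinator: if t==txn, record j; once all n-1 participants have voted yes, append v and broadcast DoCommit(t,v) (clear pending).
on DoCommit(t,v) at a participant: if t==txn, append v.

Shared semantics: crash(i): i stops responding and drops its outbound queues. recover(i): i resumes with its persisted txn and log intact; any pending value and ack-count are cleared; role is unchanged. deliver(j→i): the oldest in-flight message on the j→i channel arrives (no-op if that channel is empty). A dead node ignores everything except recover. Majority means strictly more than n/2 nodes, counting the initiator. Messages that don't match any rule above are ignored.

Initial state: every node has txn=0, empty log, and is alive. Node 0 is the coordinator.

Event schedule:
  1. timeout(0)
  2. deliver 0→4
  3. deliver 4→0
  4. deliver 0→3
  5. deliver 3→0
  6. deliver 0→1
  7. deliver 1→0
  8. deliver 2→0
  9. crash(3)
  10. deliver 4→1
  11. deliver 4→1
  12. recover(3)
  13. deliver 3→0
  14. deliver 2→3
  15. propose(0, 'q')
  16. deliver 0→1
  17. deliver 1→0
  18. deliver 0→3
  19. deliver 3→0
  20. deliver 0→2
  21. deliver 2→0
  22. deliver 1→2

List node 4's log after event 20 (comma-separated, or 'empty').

step 1 timeout(0): 0={coor,t=1,log=-}
step 2 deliver 0→4: 4={part,t=1,log=-}
step 3 deliver 4→0: —
step 4 deliver 0→3: 3={part,t=1,log=-}
step 5 deliver 3→0: —
step 6 deliver 0→1: 1={part,t=1,log=-}
step 7 deliver 1→0: —
step 8 deliver 2→0: —
step 9 crash(3): 3={✗part,t=1,log=-}
step 10 deliver 4→1: —
step 11 deliver 4→1: —
step 12 recover(3): 3={part,t=1,log=-}
step 13 deliver 3→0: —
step 14 deliver 2→3: —
step 15 propose(0,'q'): 0={coor,t=2,log=-}
step 16 deliver 0→1: 1={part,t=2,log=-}
step 17 deliver 1→0: —
step 18 deliver 0→3: 3={part,t=2,log=-}
step 19 deliver 3→0: —
step 20 deliver 0→2: 2={part,t=1,log=-}

empty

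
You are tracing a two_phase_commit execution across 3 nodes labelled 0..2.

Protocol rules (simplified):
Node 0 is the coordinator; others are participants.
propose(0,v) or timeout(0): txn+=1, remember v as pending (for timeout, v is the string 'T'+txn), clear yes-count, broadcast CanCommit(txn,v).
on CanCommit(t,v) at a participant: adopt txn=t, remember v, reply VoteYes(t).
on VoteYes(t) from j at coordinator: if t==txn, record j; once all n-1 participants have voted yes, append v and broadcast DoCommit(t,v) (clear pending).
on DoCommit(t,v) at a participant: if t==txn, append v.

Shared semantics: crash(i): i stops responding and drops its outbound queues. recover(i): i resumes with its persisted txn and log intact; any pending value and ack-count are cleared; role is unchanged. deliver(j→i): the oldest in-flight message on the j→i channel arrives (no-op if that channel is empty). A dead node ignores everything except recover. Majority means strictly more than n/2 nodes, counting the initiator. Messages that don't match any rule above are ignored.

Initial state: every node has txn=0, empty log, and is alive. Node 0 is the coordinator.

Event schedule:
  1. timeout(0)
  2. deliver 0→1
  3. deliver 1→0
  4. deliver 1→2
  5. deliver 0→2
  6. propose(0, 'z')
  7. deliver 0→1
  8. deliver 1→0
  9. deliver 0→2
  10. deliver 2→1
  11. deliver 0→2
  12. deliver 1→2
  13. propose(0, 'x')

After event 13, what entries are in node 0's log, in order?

after 1 — timeout(0): n0:coor/t1/[-]
after 2 — deliver 0→1: n1:part/t1/[-]
after 3 — deliver 1→0: ·
after 4 — deliver 1→2: ·
after 5 — deliver 0→2: n2:part/t1/[-]
after 6 — propose(0,'z'): n0:coor/t2/[-]
after 7 — deliver 0→1: n1:part/t2/[-]
after 8 — deliver 1→0: ·
after 9 — deliver 0→2: n2:part/t2/[-]
after 10 — deliver 2→1: ·
after 11 — deliver 0→2: ·
after 12 — deliver 1→2: ·
after 13 — propose(0,'x'): n0:coor/t3/[-]

empty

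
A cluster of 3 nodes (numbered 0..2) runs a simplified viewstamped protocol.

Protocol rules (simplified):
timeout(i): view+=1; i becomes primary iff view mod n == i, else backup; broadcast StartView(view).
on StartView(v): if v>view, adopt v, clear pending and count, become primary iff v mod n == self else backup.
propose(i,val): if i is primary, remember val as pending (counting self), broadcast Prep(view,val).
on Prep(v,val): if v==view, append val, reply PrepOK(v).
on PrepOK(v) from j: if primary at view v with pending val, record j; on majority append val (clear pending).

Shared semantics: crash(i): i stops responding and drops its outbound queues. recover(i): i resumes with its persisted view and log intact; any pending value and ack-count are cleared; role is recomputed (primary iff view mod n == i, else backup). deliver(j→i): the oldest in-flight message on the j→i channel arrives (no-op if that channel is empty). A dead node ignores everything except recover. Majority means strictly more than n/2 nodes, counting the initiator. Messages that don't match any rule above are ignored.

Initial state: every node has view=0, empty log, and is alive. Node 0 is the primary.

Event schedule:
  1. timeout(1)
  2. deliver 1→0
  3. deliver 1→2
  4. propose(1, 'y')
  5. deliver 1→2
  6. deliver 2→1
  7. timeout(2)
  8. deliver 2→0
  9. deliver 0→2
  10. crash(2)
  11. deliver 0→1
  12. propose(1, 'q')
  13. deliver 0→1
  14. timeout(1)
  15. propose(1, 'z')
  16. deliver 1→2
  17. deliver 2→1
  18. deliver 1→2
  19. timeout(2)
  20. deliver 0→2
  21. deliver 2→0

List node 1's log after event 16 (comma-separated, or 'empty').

[1] timeout(1) → N1(prim v1 [-])
[2] deliver 1→0 → N0(back v1 [-])
[3] deliver 1→2 → N2(back v1 [-])
[4] propose(1,'y') → ∅
[5] deliver 1→2 → N2(back v1 [y])
[6] deliver 2→1 → N1(prim v1 [y])
[7] timeout(2) → N2(prim v2 [y])
[8] deliver 2→0 → N0(back v2 [-])
[9] deliver 0→2 → ∅
[10] crash(2) → N2(✗prim v2 [y])
[11] deliver 0→1 → ∅
[12] propose(1,'q') → ∅
[13] deliver 0→1 → ∅
[14] timeout(1) → N1(back v2 [y])
[15] propose(1,'z') → ∅
[16] deliver 1→2 → ∅

y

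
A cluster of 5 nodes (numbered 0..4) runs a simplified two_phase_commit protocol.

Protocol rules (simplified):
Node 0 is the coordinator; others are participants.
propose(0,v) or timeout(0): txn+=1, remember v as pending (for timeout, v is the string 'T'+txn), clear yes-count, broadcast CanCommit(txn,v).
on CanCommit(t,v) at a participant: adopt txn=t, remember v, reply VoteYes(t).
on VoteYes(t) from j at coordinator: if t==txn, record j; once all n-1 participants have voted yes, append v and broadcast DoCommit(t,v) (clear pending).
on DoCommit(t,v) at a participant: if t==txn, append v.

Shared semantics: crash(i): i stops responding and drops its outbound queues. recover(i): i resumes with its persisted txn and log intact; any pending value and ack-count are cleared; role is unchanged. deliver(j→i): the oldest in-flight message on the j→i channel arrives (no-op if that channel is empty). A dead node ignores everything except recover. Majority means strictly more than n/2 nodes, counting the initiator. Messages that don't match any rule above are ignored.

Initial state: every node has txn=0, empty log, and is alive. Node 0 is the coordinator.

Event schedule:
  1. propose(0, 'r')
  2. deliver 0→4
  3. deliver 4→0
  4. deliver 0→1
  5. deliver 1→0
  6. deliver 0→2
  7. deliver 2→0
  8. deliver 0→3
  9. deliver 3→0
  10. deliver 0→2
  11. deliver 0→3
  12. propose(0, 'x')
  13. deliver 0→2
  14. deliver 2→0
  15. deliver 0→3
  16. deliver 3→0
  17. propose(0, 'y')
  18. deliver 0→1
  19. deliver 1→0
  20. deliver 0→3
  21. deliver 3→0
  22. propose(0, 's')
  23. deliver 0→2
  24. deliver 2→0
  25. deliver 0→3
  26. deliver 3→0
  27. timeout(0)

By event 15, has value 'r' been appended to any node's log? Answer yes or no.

after 1 — propose(0,'r'): n0:coor/t1/[-]
after 2 — deliver 0→4: n4:part/t1/[-]
after 3 — deliver 4→0: ·
after 4 — deliver 0→1: n1:part/t1/[-]
after 5 — deliver 1→0: ·
after 6 — deliver 0→2: n2:part/t1/[-]
after 7 — deliver 2→0: ·
after 8 — deliver 0→3: n3:part/t1/[-]
after 9 — deliver 3→0: n0:coor/t1/[r]
after 10 — deliver 0→2: n2:part/t1/[r]
after 11 — deliver 0→3: n3:part/t1/[r]
after 12 — propose(0,'x'): n0:coor/t2/[r]
after 13 — deliver 0→2: n2:part/t2/[r]
after 14 — deliver 2→0: ·
after 15 — deliver 0→3: n3:part/t2/[r]

yes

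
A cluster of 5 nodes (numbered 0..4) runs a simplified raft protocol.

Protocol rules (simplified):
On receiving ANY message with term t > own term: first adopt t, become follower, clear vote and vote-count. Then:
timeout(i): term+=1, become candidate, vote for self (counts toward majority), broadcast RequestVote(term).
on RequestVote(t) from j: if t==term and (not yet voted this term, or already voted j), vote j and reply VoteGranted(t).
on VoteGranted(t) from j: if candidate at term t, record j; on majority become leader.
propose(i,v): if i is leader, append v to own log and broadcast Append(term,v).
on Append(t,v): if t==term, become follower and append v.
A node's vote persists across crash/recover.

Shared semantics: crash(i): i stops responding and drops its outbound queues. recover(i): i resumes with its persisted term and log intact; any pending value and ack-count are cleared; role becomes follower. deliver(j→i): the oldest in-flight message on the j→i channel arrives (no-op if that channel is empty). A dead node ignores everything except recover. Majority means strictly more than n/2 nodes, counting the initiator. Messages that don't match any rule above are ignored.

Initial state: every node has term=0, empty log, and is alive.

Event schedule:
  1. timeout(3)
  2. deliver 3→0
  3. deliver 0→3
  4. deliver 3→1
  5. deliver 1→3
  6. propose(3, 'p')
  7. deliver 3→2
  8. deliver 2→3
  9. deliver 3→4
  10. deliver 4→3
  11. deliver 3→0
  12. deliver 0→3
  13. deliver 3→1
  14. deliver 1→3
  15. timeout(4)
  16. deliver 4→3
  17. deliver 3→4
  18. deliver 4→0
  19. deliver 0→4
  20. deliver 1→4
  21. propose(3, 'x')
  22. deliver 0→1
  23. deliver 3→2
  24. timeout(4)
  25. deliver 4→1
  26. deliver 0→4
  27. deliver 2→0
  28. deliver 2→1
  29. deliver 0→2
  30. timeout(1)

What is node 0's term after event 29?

2

e1 timeout(3): 3[cand,t=1,-]
e2 deliver 3→0: 0[foll,t=1,-]
e3 deliver 0→3: ·
e4 deliver 3→1: 1[foll,t=1,-]
e5 deliver 1→3: 3[lead,t=1,-]
e6 propose(3,'p'): 3[lead,t=1,p]
e7 deliver 3→2: 2[foll,t=1,-]
e8 deliver 2→3: ·
e9 deliver 3→4: 4[foll,t=1,-]
e10 deliver 4→3: ·
e11 deliver 3→0: 0[foll,t=1,p]
e12 deliver 0→3: ·
e13 deliver 3→1: 1[foll,t=1,p]
e14 deliver 1→3: ·
e15 timeout(4): 4[cand,t=2,-]
e16 deliver 4→3: 3[foll,t=2,p]
e17 deliver 3→4: ·
e18 deliver 4→0: 0[foll,t=2,p]
e19 deliver 0→4: ·
e20 deliver 1→4: ·
e21 propose(3,'x'): ·
e22 deliver 0→1: ·
e23 deliver 3→2: 2[foll,t=1,p]
e24 timeout(4): 4[cand,t=3,-]
e25 deliver 4→1: 1[foll,t=2,p]
e26 deliver 0→4: ·
e27 deliver 2→0: ·
e28 deliver 2→1: ·
e29 deliver 0→2: ·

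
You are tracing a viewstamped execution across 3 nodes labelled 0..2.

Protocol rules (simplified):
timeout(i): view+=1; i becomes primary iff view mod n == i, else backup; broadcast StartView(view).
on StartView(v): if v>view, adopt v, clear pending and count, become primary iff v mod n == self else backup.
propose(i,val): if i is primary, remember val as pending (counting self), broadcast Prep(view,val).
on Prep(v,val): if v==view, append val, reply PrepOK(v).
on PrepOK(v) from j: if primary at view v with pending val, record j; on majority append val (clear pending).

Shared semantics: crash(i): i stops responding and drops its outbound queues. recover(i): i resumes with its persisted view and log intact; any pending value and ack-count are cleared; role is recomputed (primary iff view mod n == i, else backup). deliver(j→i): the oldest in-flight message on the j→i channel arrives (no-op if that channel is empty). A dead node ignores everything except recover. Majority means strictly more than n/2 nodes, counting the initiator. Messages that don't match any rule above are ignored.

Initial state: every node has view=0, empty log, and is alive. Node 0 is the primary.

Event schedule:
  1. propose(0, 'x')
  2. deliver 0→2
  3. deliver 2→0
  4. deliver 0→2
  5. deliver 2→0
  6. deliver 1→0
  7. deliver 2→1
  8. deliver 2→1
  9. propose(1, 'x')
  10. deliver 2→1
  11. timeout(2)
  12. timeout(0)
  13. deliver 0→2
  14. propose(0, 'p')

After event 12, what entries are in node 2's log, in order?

1. propose(0,'x'):  nop
2. deliver 0→2:  <2:back v0 x>
3. deliver 2→0:  <0:prim v0 x>
4. deliver 0→2:  nop
5. deliver 2→0:  nop
6. deliver 1→0:  nop
7. deliver 2→1:  nop
8. deliver 2→1:  nop
9. propose(1,'x'):  nop
10. deliver 2→1:  nop
11. timeout(2):  <2:back v1 x>
12. timeout(0):  <0:back v1 x>

x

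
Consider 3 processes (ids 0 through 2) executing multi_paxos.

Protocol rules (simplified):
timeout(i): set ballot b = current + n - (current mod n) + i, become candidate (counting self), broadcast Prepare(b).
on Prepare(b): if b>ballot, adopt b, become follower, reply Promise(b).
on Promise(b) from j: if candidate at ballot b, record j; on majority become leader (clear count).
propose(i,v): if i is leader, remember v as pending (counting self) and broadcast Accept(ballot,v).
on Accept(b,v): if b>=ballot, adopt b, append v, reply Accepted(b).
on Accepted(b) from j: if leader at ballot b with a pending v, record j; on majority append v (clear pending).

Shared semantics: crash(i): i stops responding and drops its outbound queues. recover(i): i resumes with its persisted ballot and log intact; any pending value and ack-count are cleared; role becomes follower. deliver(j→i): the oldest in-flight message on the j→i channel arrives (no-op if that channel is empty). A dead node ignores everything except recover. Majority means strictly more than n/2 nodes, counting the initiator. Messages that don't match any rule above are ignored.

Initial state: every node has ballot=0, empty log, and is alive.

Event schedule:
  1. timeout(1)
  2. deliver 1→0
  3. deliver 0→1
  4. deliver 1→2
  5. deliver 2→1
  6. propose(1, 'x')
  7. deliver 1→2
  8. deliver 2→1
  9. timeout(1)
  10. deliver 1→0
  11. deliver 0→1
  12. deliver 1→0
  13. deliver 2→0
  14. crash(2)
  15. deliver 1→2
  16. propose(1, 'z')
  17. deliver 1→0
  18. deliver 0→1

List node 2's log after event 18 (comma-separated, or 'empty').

x

1. timeout(1):  <1:cand b4 ->
2. deliver 1→0:  <0:foll b4 ->
3. deliver 0→1:  <1:lead b4 ->
4. deliver 1→2:  <2:foll b4 ->
5. deliver 2→1:  nop
6. propose(1,'x'):  nop
7. deliver 1→2:  <2:foll b4 x>
8. deliver 2→1:  <1:lead b4 x>
9. timeout(1):  <1:cand b7 x>
10. deliver 1→0:  <0:foll b4 x>
11. deliver 0→1:  nop
12. deliver 1→0:  <0:foll b7 x>
13. deliver 2→0:  nop
14. crash(2):  <2:✗foll b4 x>
15. deliver 1→2:  nop
16. propose(1,'z'):  nop
17. deliver 1→0:  nop
18. deliver 0→1:  <1:lead b7 x>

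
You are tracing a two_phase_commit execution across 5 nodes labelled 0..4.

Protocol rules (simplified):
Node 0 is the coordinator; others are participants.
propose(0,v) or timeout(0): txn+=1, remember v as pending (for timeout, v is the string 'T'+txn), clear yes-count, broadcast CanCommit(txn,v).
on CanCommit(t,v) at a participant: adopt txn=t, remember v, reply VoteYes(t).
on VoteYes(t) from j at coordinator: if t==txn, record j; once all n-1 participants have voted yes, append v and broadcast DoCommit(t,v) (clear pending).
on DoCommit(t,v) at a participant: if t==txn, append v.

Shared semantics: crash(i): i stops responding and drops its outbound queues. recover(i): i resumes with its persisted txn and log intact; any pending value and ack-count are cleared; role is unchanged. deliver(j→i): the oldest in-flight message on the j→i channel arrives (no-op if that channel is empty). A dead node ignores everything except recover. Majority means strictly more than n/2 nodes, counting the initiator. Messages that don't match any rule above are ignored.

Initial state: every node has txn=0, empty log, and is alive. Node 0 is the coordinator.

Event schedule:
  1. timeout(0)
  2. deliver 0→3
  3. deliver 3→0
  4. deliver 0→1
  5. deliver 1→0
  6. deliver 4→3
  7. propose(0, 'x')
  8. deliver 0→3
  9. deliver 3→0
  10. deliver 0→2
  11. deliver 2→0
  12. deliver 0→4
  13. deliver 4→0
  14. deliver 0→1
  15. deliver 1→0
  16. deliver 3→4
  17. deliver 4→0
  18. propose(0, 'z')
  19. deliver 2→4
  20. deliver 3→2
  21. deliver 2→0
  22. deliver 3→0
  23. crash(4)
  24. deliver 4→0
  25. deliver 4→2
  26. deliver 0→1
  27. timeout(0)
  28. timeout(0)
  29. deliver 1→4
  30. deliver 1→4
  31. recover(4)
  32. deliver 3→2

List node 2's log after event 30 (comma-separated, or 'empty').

empty

[1] timeout(0) → N0(coor t1 [-])
[2] deliver 0→3 → N3(part t1 [-])
[3] deliver 3→0 → ∅
[4] deliver 0→1 → N1(part t1 [-])
[5] deliver 1→0 → ∅
[6] deliver 4→3 → ∅
[7] propose(0,'x') → N0(coor t2 [-])
[8] deliver 0→3 → N3(part t2 [-])
[9] deliver 3→0 → ∅
[10] deliver 0→2 → N2(part t1 [-])
[11] deliver 2→0 → ∅
[12] deliver 0→4 → N4(part t1 [-])
[13] deliver 4→0 → ∅
[14] deliver 0→1 → N1(part t2 [-])
[15] deliver 1→0 → ∅
[16] deliver 3→4 → ∅
[17] deliver 4→0 → ∅
[18] propose(0,'z') → N0(coor t3 [-])
[19] deliver 2→4 → ∅
[20] deliver 3→2 → ∅
[21] deliver 2→0 → ∅
[22] deliver 3→0 → ∅
[23] crash(4) → N4(✗part t1 [-])
[24] deliver 4→0 → ∅
[25] deliver 4→2 → ∅
[26] deliver 0→1 → N1(part t3 [-])
[27] timeout(0) → N0(coor t4 [-])
[28] timeout(0) → N0(coor t5 [-])
[29] deliver 1→4 → ∅
[30] deliver 1→4 → ∅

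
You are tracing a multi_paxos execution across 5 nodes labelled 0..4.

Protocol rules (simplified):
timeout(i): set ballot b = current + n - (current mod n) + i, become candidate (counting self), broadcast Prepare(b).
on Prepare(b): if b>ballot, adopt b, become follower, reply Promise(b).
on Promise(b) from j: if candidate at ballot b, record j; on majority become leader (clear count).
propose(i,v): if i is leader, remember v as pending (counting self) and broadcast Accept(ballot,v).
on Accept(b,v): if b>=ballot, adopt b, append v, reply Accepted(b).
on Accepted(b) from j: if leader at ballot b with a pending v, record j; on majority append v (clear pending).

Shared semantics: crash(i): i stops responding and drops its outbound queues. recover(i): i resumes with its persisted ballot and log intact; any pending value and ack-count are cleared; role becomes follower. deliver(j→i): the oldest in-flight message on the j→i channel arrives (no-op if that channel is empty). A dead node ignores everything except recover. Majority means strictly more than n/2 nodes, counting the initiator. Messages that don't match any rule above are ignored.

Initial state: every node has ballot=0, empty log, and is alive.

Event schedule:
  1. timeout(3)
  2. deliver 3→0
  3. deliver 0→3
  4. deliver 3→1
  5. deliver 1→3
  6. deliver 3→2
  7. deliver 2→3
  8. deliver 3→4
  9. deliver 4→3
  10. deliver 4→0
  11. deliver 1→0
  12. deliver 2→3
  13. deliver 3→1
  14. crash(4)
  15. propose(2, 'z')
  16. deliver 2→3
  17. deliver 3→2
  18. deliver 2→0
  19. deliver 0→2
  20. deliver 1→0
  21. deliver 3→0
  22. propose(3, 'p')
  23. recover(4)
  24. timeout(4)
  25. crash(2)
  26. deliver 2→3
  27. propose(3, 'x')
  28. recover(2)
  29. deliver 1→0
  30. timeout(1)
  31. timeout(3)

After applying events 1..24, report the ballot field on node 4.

[1] timeout(3) → N3(cand b8 [-])
[2] deliver 3→0 → N0(foll b8 [-])
[3] deliver 0→3 → ∅
[4] deliver 3→1 → N1(foll b8 [-])
[5] deliver 1→3 → N3(lead b8 [-])
[6] deliver 3→2 → N2(foll b8 [-])
[7] deliver 2→3 → ∅
[8] deliver 3→4 → N4(foll b8 [-])
[9] deliver 4→3 → ∅
[10] deliver 4→0 → ∅
[11] deliver 1→0 → ∅
[12] deliver 2→3 → ∅
[13] deliver 3→1 → ∅
[14] crash(4) → N4(✗foll b8 [-])
[15] propose(2,'z') → ∅
[16] deliver 2→3 → ∅
[17] deliver 3→2 → ∅
[18] deliver 2→0 → ∅
[19] deliver 0→2 → ∅
[20] deliver 1→0 → ∅
[21] deliver 3→0 → ∅
[22] propose(3,'p') → ∅
[23] recover(4) → N4(foll b8 [-])
[24] timeout(4) → N4(cand b14 [-])

14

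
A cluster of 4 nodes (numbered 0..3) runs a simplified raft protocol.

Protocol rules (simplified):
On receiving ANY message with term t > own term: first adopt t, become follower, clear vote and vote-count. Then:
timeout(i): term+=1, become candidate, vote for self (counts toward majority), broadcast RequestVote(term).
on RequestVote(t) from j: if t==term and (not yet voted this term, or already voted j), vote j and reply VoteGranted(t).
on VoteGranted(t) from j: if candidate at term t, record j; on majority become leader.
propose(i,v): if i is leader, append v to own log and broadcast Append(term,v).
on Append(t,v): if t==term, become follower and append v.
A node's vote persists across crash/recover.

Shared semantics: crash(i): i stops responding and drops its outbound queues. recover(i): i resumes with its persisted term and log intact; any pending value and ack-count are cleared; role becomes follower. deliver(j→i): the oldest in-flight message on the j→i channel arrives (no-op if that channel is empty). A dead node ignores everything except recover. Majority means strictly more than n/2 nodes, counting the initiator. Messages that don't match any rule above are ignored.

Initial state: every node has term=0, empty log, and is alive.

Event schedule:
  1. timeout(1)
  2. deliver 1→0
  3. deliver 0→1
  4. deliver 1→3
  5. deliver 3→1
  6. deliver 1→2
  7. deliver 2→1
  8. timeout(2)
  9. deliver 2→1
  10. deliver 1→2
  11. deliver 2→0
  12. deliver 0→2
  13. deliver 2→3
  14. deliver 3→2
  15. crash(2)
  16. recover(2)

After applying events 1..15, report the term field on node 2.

e1 timeout(1): 1[cand,t=1,-]
e2 deliver 1→0: 0[foll,t=1,-]
e3 deliver 0→1: ·
e4 deliver 1→3: 3[foll,t=1,-]
e5 deliver 3→1: 1[lead,t=1,-]
e6 deliver 1→2: 2[foll,t=1,-]
e7 deliver 2→1: ·
e8 timeout(2): 2[cand,t=2,-]
e9 deliver 2→1: 1[foll,t=2,-]
e10 deliver 1→2: ·
e11 deliver 2→0: 0[foll,t=2,-]
e12 deliver 0→2: 2[lead,t=2,-]
e13 deliver 2→3: 3[foll,t=2,-]
e14 deliver 3→2: ·
e15 crash(2): 2[✗lead,t=2,-]

2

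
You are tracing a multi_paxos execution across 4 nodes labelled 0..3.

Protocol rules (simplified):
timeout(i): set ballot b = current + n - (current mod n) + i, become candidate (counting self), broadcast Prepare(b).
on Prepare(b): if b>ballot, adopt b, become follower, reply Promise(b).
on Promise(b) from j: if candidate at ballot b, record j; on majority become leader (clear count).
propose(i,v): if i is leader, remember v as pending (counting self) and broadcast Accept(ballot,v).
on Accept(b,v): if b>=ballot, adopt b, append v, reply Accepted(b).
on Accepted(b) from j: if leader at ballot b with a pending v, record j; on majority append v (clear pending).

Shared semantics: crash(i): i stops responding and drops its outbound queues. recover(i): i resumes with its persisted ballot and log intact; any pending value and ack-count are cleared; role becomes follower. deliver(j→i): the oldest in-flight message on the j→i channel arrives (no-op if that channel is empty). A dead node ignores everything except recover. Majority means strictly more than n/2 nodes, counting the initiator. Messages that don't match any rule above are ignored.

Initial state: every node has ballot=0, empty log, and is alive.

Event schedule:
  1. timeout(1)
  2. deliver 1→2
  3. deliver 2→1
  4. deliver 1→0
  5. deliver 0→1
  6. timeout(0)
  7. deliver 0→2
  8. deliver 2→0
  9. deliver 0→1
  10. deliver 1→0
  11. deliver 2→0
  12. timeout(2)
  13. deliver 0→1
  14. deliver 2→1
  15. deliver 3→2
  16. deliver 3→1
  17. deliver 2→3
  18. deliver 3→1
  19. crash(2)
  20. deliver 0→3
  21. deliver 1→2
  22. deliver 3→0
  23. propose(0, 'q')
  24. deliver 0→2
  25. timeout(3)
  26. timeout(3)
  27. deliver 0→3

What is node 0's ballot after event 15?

after 1 — timeout(1): n1:cand/b5/[-]
after 2 — deliver 1→2: n2:foll/b5/[-]
after 3 — deliver 2→1: ·
after 4 — deliver 1→0: n0:foll/b5/[-]
after 5 — deliver 0→1: n1:lead/b5/[-]
after 6 — timeout(0): n0:cand/b8/[-]
after 7 — deliver 0→2: n2:foll/b8/[-]
after 8 — deliver 2→0: ·
after 9 — deliver 0→1: n1:foll/b8/[-]
after 10 — deliver 1→0: n0:lead/b8/[-]
after 11 — deliver 2→0: ·
after 12 — timeout(2): n2:cand/b14/[-]
after 13 — deliver 0→1: ·
after 14 — deliver 2→1: n1:foll/b14/[-]
after 15 — deliver 3→2: ·

8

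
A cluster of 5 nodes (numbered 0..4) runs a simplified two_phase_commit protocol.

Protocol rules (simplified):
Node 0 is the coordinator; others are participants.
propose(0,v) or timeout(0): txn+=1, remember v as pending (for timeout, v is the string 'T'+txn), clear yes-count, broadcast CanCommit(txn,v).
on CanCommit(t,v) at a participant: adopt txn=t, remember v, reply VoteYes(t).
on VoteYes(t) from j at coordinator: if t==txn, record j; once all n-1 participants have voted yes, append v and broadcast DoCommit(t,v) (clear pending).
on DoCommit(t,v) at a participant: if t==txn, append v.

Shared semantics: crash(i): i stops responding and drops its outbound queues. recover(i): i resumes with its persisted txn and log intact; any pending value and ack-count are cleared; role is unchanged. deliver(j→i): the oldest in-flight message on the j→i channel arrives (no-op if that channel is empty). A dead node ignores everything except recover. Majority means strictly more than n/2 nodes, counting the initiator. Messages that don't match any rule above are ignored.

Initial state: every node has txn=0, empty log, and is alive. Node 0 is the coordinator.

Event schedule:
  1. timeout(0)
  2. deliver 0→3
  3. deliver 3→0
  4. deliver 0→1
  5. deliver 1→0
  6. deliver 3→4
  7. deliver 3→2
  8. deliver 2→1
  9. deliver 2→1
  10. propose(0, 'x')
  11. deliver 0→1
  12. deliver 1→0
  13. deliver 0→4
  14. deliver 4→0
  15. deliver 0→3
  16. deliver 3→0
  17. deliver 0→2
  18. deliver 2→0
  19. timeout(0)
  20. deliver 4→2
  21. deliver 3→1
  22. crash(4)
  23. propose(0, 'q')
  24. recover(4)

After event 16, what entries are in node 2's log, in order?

step 1 timeout(0): 0={coor,t=1,log=-}
step 2 deliver 0→3: 3={part,t=1,log=-}
step 3 deliver 3→0: —
step 4 deliver 0→1: 1={part,t=1,log=-}
step 5 deliver 1→0: —
step 6 deliver 3→4: —
step 7 deliver 3→2: —
step 8 deliver 2→1: —
step 9 deliver 2→1: —
step 10 propose(0,'x'): 0={coor,t=2,log=-}
step 11 deliver 0→1: 1={part,t=2,log=-}
step 12 deliver 1→0: —
step 13 deliver 0→4: 4={part,t=1,log=-}
step 14 deliver 4→0: —
step 15 deliver 0→3: 3={part,t=2,log=-}
step 16 deliver 3→0: —

empty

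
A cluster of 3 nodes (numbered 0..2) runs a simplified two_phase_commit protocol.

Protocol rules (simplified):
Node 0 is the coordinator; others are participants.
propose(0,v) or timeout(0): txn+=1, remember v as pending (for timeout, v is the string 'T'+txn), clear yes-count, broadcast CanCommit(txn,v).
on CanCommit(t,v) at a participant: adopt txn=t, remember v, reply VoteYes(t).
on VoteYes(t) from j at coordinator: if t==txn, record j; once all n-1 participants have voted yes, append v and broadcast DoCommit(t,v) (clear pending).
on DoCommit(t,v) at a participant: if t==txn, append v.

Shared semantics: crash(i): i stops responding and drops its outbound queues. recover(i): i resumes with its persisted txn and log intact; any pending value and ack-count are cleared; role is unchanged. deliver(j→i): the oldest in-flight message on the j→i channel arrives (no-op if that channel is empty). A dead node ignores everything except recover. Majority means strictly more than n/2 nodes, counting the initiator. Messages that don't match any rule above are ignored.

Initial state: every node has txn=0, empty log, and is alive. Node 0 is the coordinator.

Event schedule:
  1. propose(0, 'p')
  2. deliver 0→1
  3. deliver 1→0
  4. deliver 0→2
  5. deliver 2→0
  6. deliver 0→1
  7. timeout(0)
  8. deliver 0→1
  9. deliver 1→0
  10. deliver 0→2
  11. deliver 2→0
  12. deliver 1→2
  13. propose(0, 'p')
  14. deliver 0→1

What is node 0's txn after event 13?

3

e1 propose(0,'p'): 0[coor,t=1,-]
e2 deliver 0→1: 1[part,t=1,-]
e3 deliver 1→0: ·
e4 deliver 0→2: 2[part,t=1,-]
e5 deliver 2→0: 0[coor,t=1,p]
e6 deliver 0→1: 1[part,t=1,p]
e7 timeout(0): 0[coor,t=2,p]
e8 deliver 0→1: 1[part,t=2,p]
e9 deliver 1→0: ·
e10 deliver 0→2: 2[part,t=1,p]
e11 deliver 2→0: ·
e12 deliver 1→2: ·
e13 propose(0,'p'): 0[coor,t=3,p]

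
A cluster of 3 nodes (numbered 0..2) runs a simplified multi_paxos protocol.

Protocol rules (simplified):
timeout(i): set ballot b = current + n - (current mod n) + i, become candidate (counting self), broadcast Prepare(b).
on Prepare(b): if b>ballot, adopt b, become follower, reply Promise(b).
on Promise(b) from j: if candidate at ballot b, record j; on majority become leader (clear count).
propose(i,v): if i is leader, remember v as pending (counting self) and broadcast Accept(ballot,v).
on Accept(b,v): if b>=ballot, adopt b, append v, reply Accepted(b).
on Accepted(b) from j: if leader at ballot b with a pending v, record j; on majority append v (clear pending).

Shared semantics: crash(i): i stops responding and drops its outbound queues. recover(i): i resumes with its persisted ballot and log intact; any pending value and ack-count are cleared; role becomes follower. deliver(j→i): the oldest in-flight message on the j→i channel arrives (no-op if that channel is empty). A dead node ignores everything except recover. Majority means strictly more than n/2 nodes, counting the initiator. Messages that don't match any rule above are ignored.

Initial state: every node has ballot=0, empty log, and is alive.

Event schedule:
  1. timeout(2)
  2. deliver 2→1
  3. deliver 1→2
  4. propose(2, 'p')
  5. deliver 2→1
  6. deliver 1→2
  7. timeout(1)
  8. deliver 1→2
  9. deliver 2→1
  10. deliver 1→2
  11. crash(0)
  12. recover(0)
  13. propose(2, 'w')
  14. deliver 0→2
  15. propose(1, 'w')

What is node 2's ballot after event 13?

7

after 1 — timeout(2): n2:cand/b5/[-]
after 2 — deliver 2→1: n1:foll/b5/[-]
after 3 — deliver 1→2: n2:lead/b5/[-]
after 4 — propose(2,'p'): ·
after 5 — deliver 2→1: n1:foll/b5/[p]
after 6 — deliver 1→2: n2:lead/b5/[p]
after 7 — timeout(1): n1:cand/b7/[p]
after 8 — deliver 1→2: n2:foll/b7/[p]
after 9 — deliver 2→1: n1:lead/b7/[p]
after 10 — deliver 1→2: ·
after 11 — crash(0): n0:✗foll/b0/[-]
after 12 — recover(0): n0:foll/b0/[-]
after 13 — propose(2,'w'): ·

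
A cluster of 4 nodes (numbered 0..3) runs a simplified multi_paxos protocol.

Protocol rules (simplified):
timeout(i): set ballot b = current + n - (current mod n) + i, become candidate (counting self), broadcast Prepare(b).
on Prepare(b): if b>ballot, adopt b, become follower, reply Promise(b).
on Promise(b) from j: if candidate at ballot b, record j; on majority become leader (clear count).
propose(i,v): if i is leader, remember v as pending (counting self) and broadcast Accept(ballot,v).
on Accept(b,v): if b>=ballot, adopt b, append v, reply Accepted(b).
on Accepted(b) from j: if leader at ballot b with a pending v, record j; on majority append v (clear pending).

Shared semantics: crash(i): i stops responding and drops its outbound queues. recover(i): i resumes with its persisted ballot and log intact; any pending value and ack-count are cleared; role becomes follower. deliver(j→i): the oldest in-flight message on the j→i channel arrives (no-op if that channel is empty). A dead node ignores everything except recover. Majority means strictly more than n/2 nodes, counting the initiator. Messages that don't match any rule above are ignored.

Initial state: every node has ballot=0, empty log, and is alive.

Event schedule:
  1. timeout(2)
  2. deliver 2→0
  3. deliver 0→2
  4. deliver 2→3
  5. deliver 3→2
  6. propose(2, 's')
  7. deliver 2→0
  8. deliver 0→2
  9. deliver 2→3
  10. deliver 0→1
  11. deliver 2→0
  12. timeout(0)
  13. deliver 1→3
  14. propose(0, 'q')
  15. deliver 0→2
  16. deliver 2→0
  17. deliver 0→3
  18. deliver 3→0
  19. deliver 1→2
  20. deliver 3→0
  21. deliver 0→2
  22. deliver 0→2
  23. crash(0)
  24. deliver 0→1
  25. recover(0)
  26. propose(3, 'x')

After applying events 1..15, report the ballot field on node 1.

1. timeout(2):  <2:cand b6 ->
2. deliver 2→0:  <0:foll b6 ->
3. deliver 0→2:  nop
4. deliver 2→3:  <3:foll b6 ->
5. deliver 3→2:  <2:lead b6 ->
6. propose(2,'s'):  nop
7. deliver 2→0:  <0:foll b6 s>
8. deliver 0→2:  nop
9. deliver 2→3:  <3:foll b6 s>
10. deliver 0→1:  nop
11. deliver 2→0:  nop
12. timeout(0):  <0:cand b8 s>
13. deliver 1→3:  nop
14. propose(0,'q'):  nop
15. deliver 0→2:  <2:foll b8 ->

0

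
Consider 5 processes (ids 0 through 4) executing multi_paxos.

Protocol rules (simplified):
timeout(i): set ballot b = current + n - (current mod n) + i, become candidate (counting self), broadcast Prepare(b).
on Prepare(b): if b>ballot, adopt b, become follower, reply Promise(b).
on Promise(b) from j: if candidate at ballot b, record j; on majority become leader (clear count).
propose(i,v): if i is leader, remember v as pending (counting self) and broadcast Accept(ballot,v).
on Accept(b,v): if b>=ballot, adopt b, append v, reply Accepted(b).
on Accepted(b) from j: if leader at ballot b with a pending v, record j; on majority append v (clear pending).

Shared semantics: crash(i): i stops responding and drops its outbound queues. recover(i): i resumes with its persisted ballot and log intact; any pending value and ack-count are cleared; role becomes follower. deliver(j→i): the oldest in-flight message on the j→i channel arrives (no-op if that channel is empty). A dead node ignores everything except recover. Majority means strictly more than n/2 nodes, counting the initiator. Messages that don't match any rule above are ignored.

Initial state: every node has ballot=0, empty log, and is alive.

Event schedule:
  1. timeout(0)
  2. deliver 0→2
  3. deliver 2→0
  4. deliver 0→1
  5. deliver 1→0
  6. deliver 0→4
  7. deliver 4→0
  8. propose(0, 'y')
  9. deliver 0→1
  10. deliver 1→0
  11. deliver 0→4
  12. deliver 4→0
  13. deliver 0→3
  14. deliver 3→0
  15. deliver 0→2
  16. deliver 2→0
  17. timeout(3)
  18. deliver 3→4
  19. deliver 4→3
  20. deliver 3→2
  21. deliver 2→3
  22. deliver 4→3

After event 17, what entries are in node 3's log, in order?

empty

step 1 timeout(0): 0={cand,b=5,log=-}
step 2 deliver 0→2: 2={foll,b=5,log=-}
step 3 deliver 2→0: —
step 4 deliver 0→1: 1={foll,b=5,log=-}
step 5 deliver 1→0: 0={lead,b=5,log=-}
step 6 deliver 0→4: 4={foll,b=5,log=-}
step 7 deliver 4→0: —
step 8 propose(0,'y'): —
step 9 deliver 0→1: 1={foll,b=5,log=y}
step 10 deliver 1→0: —
step 11 deliver 0→4: 4={foll,b=5,log=y}
step 12 deliver 4→0: 0={lead,b=5,log=y}
step 13 deliver 0→3: 3={foll,b=5,log=-}
step 14 deliver 3→0: —
step 15 deliver 0→2: 2={foll,b=5,log=y}
step 16 deliver 2→0: —
step 17 timeout(3): 3={cand,b=13,log=-}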